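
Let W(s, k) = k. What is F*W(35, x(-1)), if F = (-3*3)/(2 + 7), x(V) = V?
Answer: 1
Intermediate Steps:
F = -1 (F = -9/9 = -9*1/9 = -1)
F*W(35, x(-1)) = -1*(-1) = 1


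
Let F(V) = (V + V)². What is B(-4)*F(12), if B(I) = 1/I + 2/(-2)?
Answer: -720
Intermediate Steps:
B(I) = -1 + 1/I (B(I) = 1/I + 2*(-½) = 1/I - 1 = -1 + 1/I)
F(V) = 4*V² (F(V) = (2*V)² = 4*V²)
B(-4)*F(12) = ((1 - 1*(-4))/(-4))*(4*12²) = (-(1 + 4)/4)*(4*144) = -¼*5*576 = -5/4*576 = -720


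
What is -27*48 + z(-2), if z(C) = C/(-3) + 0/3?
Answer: -3886/3 ≈ -1295.3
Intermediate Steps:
z(C) = -C/3 (z(C) = C*(-⅓) + 0*(⅓) = -C/3 + 0 = -C/3)
-27*48 + z(-2) = -27*48 - ⅓*(-2) = -1296 + ⅔ = -3886/3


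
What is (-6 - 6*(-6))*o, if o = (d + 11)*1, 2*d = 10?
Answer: 480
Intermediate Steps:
d = 5 (d = (½)*10 = 5)
o = 16 (o = (5 + 11)*1 = 16*1 = 16)
(-6 - 6*(-6))*o = (-6 - 6*(-6))*16 = (-6 + 36)*16 = 30*16 = 480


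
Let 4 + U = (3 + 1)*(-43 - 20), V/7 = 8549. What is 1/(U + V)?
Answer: 1/59587 ≈ 1.6782e-5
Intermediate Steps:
V = 59843 (V = 7*8549 = 59843)
U = -256 (U = -4 + (3 + 1)*(-43 - 20) = -4 + 4*(-63) = -4 - 252 = -256)
1/(U + V) = 1/(-256 + 59843) = 1/59587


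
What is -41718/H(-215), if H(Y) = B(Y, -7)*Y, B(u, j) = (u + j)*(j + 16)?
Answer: -6953/71595 ≈ -0.097116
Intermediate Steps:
B(u, j) = (16 + j)*(j + u) (B(u, j) = (j + u)*(16 + j) = (16 + j)*(j + u))
H(Y) = Y*(-63 + 9*Y) (H(Y) = ((-7)² + 16*(-7) + 16*Y - 7*Y)*Y = (49 - 112 + 16*Y - 7*Y)*Y = (-63 + 9*Y)*Y = Y*(-63 + 9*Y))
-41718/H(-215) = -41718*(-1/(1935*(-7 - 215))) = -41718/(9*(-215)*(-222)) = -41718/429570 = -41718*1/429570 = -6953/71595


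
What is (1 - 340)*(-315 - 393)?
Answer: 240012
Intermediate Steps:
(1 - 340)*(-315 - 393) = -339*(-708) = 240012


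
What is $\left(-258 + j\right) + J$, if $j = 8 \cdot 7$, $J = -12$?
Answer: $-214$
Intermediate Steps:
$j = 56$
$\left(-258 + j\right) + J = \left(-258 + 56\right) - 12 = -202 - 12 = -214$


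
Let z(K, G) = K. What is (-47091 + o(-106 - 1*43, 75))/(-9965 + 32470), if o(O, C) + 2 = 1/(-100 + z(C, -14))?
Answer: -1177326/562625 ≈ -2.0926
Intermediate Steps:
o(O, C) = -2 + 1/(-100 + C)
(-47091 + o(-106 - 1*43, 75))/(-9965 + 32470) = (-47091 + (201 - 2*75)/(-100 + 75))/(-9965 + 32470) = (-47091 + (201 - 150)/(-25))/22505 = (-47091 - 1/25*51)*(1/22505) = (-47091 - 51/25)*(1/22505) = -1177326/25*1/22505 = -1177326/562625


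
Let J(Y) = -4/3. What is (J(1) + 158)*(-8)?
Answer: -3760/3 ≈ -1253.3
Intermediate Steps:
J(Y) = -4/3 (J(Y) = -4*1/3 = -4/3)
(J(1) + 158)*(-8) = (-4/3 + 158)*(-8) = (470/3)*(-8) = -3760/3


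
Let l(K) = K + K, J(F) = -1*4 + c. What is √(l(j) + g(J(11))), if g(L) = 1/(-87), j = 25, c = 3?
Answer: √378363/87 ≈ 7.0703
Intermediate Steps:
J(F) = -1 (J(F) = -1*4 + 3 = -4 + 3 = -1)
g(L) = -1/87
l(K) = 2*K
√(l(j) + g(J(11))) = √(2*25 - 1/87) = √(50 - 1/87) = √(4349/87) = √378363/87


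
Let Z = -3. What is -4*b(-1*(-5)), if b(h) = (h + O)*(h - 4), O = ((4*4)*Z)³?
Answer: 442348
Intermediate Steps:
O = -110592 (O = ((4*4)*(-3))³ = (16*(-3))³ = (-48)³ = -110592)
b(h) = (-110592 + h)*(-4 + h) (b(h) = (h - 110592)*(h - 4) = (-110592 + h)*(-4 + h))
-4*b(-1*(-5)) = -4*(442368 + (-1*(-5))² - (-110596)*(-5)) = -4*(442368 + 5² - 110596*5) = -4*(442368 + 25 - 552980) = -4*(-110587) = 442348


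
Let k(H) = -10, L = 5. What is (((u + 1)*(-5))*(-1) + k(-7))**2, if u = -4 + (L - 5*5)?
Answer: 15625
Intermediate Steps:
u = -24 (u = -4 + (5 - 5*5) = -4 + (5 - 25) = -4 - 20 = -24)
(((u + 1)*(-5))*(-1) + k(-7))**2 = (((-24 + 1)*(-5))*(-1) - 10)**2 = (-23*(-5)*(-1) - 10)**2 = (115*(-1) - 10)**2 = (-115 - 10)**2 = (-125)**2 = 15625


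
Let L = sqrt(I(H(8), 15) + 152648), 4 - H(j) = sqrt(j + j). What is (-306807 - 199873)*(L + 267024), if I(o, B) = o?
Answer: -135295720320 - 1013360*sqrt(38162) ≈ -1.3549e+11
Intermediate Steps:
H(j) = 4 - sqrt(2)*sqrt(j) (H(j) = 4 - sqrt(j + j) = 4 - sqrt(2*j) = 4 - sqrt(2)*sqrt(j))
L = 2*sqrt(38162) (L = sqrt((4 - sqrt(2)*sqrt(8)) + 152648) = sqrt((4 - sqrt(2)*2*sqrt(2)) + 152648) = sqrt((4 - 4) + 152648) = sqrt(0 + 152648) = sqrt(152648) = 2*sqrt(38162) ≈ 390.70)
(-306807 - 199873)*(L + 267024) = (-306807 - 199873)*(2*sqrt(38162) + 267024) = -506680*(267024 + 2*sqrt(38162)) = -135295720320 - 1013360*sqrt(38162)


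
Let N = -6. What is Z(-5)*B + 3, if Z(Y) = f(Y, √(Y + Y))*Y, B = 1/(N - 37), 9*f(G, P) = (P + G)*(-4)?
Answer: 1261/387 - 20*I*√10/387 ≈ 3.2584 - 0.16343*I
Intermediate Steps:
f(G, P) = -4*G/9 - 4*P/9 (f(G, P) = ((P + G)*(-4))/9 = ((G + P)*(-4))/9 = (-4*G - 4*P)/9 = -4*G/9 - 4*P/9)
B = -1/43 (B = 1/(-6 - 37) = 1/(-43) = -1/43 ≈ -0.023256)
Z(Y) = Y*(-4*Y/9 - 4*√2*√Y/9) (Z(Y) = (-4*Y/9 - 4*√(Y + Y)/9)*Y = (-4*Y/9 - 4*√2*√Y/9)*Y = Y*(-4*Y/9 - 4*√2*√Y/9))
Z(-5)*B + 3 = -4/9*(-5)*(-5 + √2*√(-5))*(-1/43) + 3 = -4/9*(-5)*(-5 + √2*(I*√5))*(-1/43) + 3 = -4/9*(-5)*(-5 + I*√10)*(-1/43) + 3 = (-100/9 + 20*I*√10/9)*(-1/43) + 3 = (100/387 - 20*I*√10/387) + 3 = 1261/387 - 20*I*√10/387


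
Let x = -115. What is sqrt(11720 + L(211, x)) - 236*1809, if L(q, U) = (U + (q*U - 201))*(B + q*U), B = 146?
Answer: -426924 + 3*sqrt(65875651) ≈ -4.0258e+5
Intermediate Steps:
L(q, U) = (146 + U*q)*(-201 + U + U*q) (L(q, U) = (U + (q*U - 201))*(146 + q*U) = (U + (U*q - 201))*(146 + U*q) = (U + (-201 + U*q))*(146 + U*q) = (-201 + U + U*q)*(146 + U*q) = (146 + U*q)*(-201 + U + U*q))
sqrt(11720 + L(211, x)) - 236*1809 = sqrt(11720 + (-29346 + 146*(-115) + 211*(-115)**2 + (-115)**2*211**2 - 55*(-115)*211)) - 236*1809 = sqrt(11720 + (-29346 - 16790 + 211*13225 + 13225*44521 + 1334575)) - 1*426924 = sqrt(11720 + (-29346 - 16790 + 2790475 + 588790225 + 1334575)) - 426924 = sqrt(11720 + 592869139) - 426924 = sqrt(592880859) - 426924 = 3*sqrt(65875651) - 426924 = -426924 + 3*sqrt(65875651)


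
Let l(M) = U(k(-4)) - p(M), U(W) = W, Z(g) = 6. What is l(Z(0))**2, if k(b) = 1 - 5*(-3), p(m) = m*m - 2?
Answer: 324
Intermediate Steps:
p(m) = -2 + m**2 (p(m) = m**2 - 2 = -2 + m**2)
k(b) = 16 (k(b) = 1 + 15 = 16)
l(M) = 18 - M**2 (l(M) = 16 - (-2 + M**2) = 16 + (2 - M**2) = 18 - M**2)
l(Z(0))**2 = (18 - 1*6**2)**2 = (18 - 1*36)**2 = (18 - 36)**2 = (-18)**2 = 324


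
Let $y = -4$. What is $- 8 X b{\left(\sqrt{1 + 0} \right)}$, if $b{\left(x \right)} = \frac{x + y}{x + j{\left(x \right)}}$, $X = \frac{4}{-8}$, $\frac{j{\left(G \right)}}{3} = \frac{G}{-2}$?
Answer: $24$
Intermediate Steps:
$j{\left(G \right)} = - \frac{3 G}{2}$ ($j{\left(G \right)} = 3 \frac{G}{-2} = 3 G \left(- \frac{1}{2}\right) = 3 \left(- \frac{G}{2}\right) = - \frac{3 G}{2}$)
$X = - \frac{1}{2}$ ($X = 4 \left(- \frac{1}{8}\right) = - \frac{1}{2} \approx -0.5$)
$b{\left(x \right)} = - \frac{2 \left(-4 + x\right)}{x}$ ($b{\left(x \right)} = \frac{x - 4}{x - \frac{3 x}{2}} = \frac{-4 + x}{\left(- \frac{1}{2}\right) x} = \left(-4 + x\right) \left(- \frac{2}{x}\right) = - \frac{2 \left(-4 + x\right)}{x}$)
$- 8 X b{\left(\sqrt{1 + 0} \right)} = \left(-8\right) \left(- \frac{1}{2}\right) \left(-2 + \frac{8}{\sqrt{1 + 0}}\right) = 4 \left(-2 + \frac{8}{\sqrt{1}}\right) = 4 \left(-2 + \frac{8}{1}\right) = 4 \left(-2 + 8 \cdot 1\right) = 4 \left(-2 + 8\right) = 4 \cdot 6 = 24$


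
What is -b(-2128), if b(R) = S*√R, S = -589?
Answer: 2356*I*√133 ≈ 27171.0*I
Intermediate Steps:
b(R) = -589*√R
-b(-2128) = -(-589)*√(-2128) = -(-589)*4*I*√133 = -(-2356)*I*√133 = 2356*I*√133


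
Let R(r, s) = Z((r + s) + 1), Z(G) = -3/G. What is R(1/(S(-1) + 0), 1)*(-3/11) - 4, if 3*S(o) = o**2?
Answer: -211/55 ≈ -3.8364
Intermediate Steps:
S(o) = o**2/3
R(r, s) = -3/(1 + r + s) (R(r, s) = -3/((r + s) + 1) = -3/(1 + r + s))
R(1/(S(-1) + 0), 1)*(-3/11) - 4 = (-3/(1 + 1/((1/3)*(-1)**2 + 0) + 1))*(-3/11) - 4 = (-3/(1 + 1/((1/3)*1 + 0) + 1))*(-3*1/11) - 4 = -3/(1 + 1/(1/3 + 0) + 1)*(-3/11) - 4 = -3/(1 + 1/(1/3) + 1)*(-3/11) - 4 = -3/(1 + 3 + 1)*(-3/11) - 4 = -3/5*(-3/11) - 4 = 9/55 - 4 = -211/55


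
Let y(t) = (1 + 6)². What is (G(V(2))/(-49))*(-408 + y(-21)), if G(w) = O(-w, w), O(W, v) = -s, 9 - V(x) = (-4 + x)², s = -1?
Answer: 359/49 ≈ 7.3265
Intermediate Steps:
V(x) = 9 - (-4 + x)²
O(W, v) = 1 (O(W, v) = -1*(-1) = 1)
G(w) = 1
y(t) = 49 (y(t) = 7² = 49)
(G(V(2))/(-49))*(-408 + y(-21)) = (1/(-49))*(-408 + 49) = (1*(-1/49))*(-359) = -1/49*(-359) = 359/49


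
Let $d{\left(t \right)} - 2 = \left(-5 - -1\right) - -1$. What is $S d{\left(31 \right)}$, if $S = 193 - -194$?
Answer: $-387$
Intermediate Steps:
$S = 387$ ($S = 193 + 194 = 387$)
$d{\left(t \right)} = -1$ ($d{\left(t \right)} = 2 - 3 = -1$)
$S d{\left(31 \right)} = 387 \left(-1\right) = -387$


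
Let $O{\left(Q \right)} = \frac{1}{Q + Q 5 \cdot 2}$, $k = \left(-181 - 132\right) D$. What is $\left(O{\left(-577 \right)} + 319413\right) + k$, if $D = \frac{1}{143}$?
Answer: $\frac{26354905429}{82511} \approx 3.1941 \cdot 10^{5}$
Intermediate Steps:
$D = \frac{1}{143} \approx 0.006993$
$k = - \frac{313}{143}$ ($k = \left(-181 - 132\right) \frac{1}{143} = \left(-313\right) \frac{1}{143} = - \frac{313}{143} \approx -2.1888$)
$O{\left(Q \right)} = \frac{1}{11 Q}$ ($O{\left(Q \right)} = \frac{1}{Q + 5 Q 2} = \frac{1}{Q + 10 Q} = \frac{1}{11 Q}$)
$\left(O{\left(-577 \right)} + 319413\right) + k = \left(\frac{1}{11 \left(-577\right)} + 319413\right) - \frac{313}{143} = \left(\frac{1}{11} \left(- \frac{1}{577}\right) + 319413\right) - \frac{313}{143} = \left(- \frac{1}{6347} + 319413\right) - \frac{313}{143} = \frac{2027314310}{6347} - \frac{313}{143} = \frac{26354905429}{82511}$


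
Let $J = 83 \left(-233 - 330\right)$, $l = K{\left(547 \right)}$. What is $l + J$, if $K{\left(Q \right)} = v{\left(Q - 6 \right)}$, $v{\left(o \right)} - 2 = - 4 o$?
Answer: $-48891$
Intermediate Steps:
$v{\left(o \right)} = 2 - 4 o$
$K{\left(Q \right)} = 26 - 4 Q$ ($K{\left(Q \right)} = 2 - 4 \left(Q - 6\right) = 2 - 4 \left(-6 + Q\right) = 2 - \left(-24 + 4 Q\right) = 26 - 4 Q$)
$l = -2162$ ($l = 26 - 2188 = -2162$)
$J = -46729$ ($J = 83 \left(-563\right) = -46729$)
$l + J = -2162 - 46729 = -48891$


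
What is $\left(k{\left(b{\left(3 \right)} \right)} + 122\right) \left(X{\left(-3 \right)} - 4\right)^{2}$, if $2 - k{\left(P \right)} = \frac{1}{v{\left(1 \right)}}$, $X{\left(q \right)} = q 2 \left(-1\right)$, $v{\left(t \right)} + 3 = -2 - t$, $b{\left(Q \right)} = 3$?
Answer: $\frac{1490}{3} \approx 496.67$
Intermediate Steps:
$v{\left(t \right)} = -5 - t$ ($v{\left(t \right)} = -3 - \left(2 + t\right) = -5 - t$)
$X{\left(q \right)} = - 2 q$ ($X{\left(q \right)} = 2 q \left(-1\right) = - 2 q$)
$k{\left(P \right)} = \frac{13}{6}$ ($k{\left(P \right)} = 2 - \frac{1}{-5 - 1} = 2 - \frac{1}{-6} = 2 - - \frac{1}{6} = 2 + \frac{1}{6} = \frac{13}{6}$)
$\left(k{\left(b{\left(3 \right)} \right)} + 122\right) \left(X{\left(-3 \right)} - 4\right)^{2} = \left(\frac{13}{6} + 122\right) \left(\left(-2\right) \left(-3\right) - 4\right)^{2} = \frac{745 \left(6 - 4\right)^{2}}{6} = \frac{745 \cdot 2^{2}}{6} = \frac{745}{6} \cdot 4 = \frac{1490}{3}$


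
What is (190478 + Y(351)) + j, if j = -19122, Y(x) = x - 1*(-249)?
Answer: 171956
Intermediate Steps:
Y(x) = 249 + x (Y(x) = x + 249 = 249 + x)
(190478 + Y(351)) + j = (190478 + (249 + 351)) - 19122 = (190478 + 600) - 19122 = 191078 - 19122 = 171956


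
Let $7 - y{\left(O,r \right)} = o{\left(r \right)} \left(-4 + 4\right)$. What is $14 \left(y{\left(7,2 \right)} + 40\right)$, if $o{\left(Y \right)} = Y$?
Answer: $658$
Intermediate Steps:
$y{\left(O,r \right)} = 7$ ($y{\left(O,r \right)} = 7 - r \left(-4 + 4\right) = 7 - r 0 = 7 - 0 = 7 + 0 = 7$)
$14 \left(y{\left(7,2 \right)} + 40\right) = 14 \left(7 + 40\right) = 14 \cdot 47 = 658$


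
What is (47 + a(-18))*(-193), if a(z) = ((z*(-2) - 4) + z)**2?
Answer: -46899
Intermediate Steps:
a(z) = (-4 - z)**2 (a(z) = ((-2*z - 4) + z)**2 = ((-4 - 2*z) + z)**2 = (-4 - z)**2)
(47 + a(-18))*(-193) = (47 + (4 - 18)**2)*(-193) = (47 + (-14)**2)*(-193) = (47 + 196)*(-193) = 243*(-193) = -46899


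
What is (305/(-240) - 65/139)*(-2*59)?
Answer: 684341/3336 ≈ 205.14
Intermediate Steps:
(305/(-240) - 65/139)*(-2*59) = (305*(-1/240) - 65*1/139)*(-118) = (-61/48 - 65/139)*(-118) = -11599/6672*(-118) = 684341/3336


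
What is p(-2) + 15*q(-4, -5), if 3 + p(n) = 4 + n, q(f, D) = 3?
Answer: 44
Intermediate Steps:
p(n) = 1 + n (p(n) = -3 + (4 + n) = 1 + n)
p(-2) + 15*q(-4, -5) = (1 - 2) + 15*3 = -1 + 45 = 44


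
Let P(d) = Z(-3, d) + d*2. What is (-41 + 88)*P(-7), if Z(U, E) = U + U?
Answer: -940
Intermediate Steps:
Z(U, E) = 2*U
P(d) = -6 + 2*d (P(d) = 2*(-3) + d*2 = -6 + 2*d)
(-41 + 88)*P(-7) = (-41 + 88)*(-6 + 2*(-7)) = 47*(-6 - 14) = 47*(-20) = -940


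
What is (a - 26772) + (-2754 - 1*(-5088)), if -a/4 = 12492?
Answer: -74406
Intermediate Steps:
a = -49968 (a = -4*12492 = -49968)
(a - 26772) + (-2754 - 1*(-5088)) = (-49968 - 26772) + (-2754 - 1*(-5088)) = -76740 + (-2754 + 5088) = -76740 + 2334 = -74406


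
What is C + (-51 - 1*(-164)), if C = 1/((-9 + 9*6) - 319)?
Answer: 30961/274 ≈ 113.00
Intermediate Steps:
C = -1/274 (C = 1/((-9 + 54) - 319) = 1/(45 - 319) = 1/(-274) = -1/274 ≈ -0.0036496)
C + (-51 - 1*(-164)) = -1/274 + (-51 - 1*(-164)) = -1/274 + (-51 + 164) = -1/274 + 113 = 30961/274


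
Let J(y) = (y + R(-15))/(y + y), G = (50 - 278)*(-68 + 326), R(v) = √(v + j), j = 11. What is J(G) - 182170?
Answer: -364339/2 - I/58824 ≈ -1.8217e+5 - 1.7e-5*I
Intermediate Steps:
R(v) = √(11 + v) (R(v) = √(v + 11) = √(11 + v))
G = -58824 (G = -228*258 = -58824)
J(y) = (y + 2*I)/(2*y) (J(y) = (y + √(11 - 15))/(y + y) = (y + √(-4))/((2*y)) = (y + 2*I)*(1/(2*y)) = (y + 2*I)/(2*y))
J(G) - 182170 = (I + (½)*(-58824))/(-58824) - 182170 = -(I - 29412)/58824 - 182170 = -(-29412 + I)/58824 - 182170 = (½ - I/58824) - 182170 = -364339/2 - I/58824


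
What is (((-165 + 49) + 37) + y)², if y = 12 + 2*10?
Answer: 2209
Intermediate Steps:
y = 32 (y = 12 + 20 = 32)
(((-165 + 49) + 37) + y)² = (((-165 + 49) + 37) + 32)² = ((-116 + 37) + 32)² = (-79 + 32)² = (-47)² = 2209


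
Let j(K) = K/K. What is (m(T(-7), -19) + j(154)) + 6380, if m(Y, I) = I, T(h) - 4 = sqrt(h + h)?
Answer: 6362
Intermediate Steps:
j(K) = 1
T(h) = 4 + sqrt(2)*sqrt(h) (T(h) = 4 + sqrt(h + h) = 4 + sqrt(2*h) = 4 + sqrt(2)*sqrt(h))
(m(T(-7), -19) + j(154)) + 6380 = (-19 + 1) + 6380 = -18 + 6380 = 6362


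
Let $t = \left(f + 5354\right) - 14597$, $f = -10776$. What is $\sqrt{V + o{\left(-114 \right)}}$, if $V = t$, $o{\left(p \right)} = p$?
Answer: $3 i \sqrt{2237} \approx 141.89 i$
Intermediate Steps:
$t = -20019$ ($t = \left(-10776 + 5354\right) - 14597 = -5422 - 14597 = -20019$)
$V = -20019$
$\sqrt{V + o{\left(-114 \right)}} = \sqrt{-20019 - 114} = \sqrt{-20133} = 3 i \sqrt{2237}$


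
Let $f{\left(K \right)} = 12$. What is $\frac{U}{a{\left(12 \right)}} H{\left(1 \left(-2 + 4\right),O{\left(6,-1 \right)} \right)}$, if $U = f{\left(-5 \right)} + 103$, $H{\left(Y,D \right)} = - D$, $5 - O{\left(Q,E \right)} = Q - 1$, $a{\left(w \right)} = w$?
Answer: $0$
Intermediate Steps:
$O{\left(Q,E \right)} = 6 - Q$ ($O{\left(Q,E \right)} = 5 - \left(Q - 1\right) = 5 - \left(-1 + Q\right) = 6 - Q$)
$U = 115$ ($U = 12 + 103 = 115$)
$\frac{U}{a{\left(12 \right)}} H{\left(1 \left(-2 + 4\right),O{\left(6,-1 \right)} \right)} = \frac{115}{12} \left(- (6 - 6)\right) = 115 \cdot \frac{1}{12} \left(- (6 - 6)\right) = \frac{115 \left(\left(-1\right) 0\right)}{12} = \frac{115}{12} \cdot 0 = 0$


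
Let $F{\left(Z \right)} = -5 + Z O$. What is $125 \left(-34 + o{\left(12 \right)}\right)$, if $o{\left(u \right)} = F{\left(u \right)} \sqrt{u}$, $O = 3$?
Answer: $-4250 + 7750 \sqrt{3} \approx 9173.4$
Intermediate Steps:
$F{\left(Z \right)} = -5 + 3 Z$ ($F{\left(Z \right)} = -5 + Z 3 = -5 + 3 Z$)
$o{\left(u \right)} = \sqrt{u} \left(-5 + 3 u\right)$ ($o{\left(u \right)} = \left(-5 + 3 u\right) \sqrt{u} = \sqrt{u} \left(-5 + 3 u\right)$)
$125 \left(-34 + o{\left(12 \right)}\right) = 125 \left(-34 + \sqrt{12} \left(-5 + 3 \cdot 12\right)\right) = 125 \left(-34 + 2 \sqrt{3} \left(-5 + 36\right)\right) = 125 \left(-34 + 2 \sqrt{3} \cdot 31\right) = 125 \left(-34 + 62 \sqrt{3}\right) = -4250 + 7750 \sqrt{3}$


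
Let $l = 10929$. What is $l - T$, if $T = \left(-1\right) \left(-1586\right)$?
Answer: $9343$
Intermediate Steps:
$T = 1586$
$l - T = 10929 - 1586 = 9343$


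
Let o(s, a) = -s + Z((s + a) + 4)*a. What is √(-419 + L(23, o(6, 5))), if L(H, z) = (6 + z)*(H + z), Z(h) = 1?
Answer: I*√309 ≈ 17.578*I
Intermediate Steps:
o(s, a) = a - s (o(s, a) = -s + 1*a = -s + a = a - s)
√(-419 + L(23, o(6, 5))) = √(-419 + ((5 - 1*6)² + 6*23 + 6*(5 - 1*6) + 23*(5 - 1*6))) = √(-419 + ((5 - 6)² + 138 + 6*(5 - 6) + 23*(5 - 6))) = √(-419 + ((-1)² + 138 + 6*(-1) + 23*(-1))) = √(-419 + (1 + 138 - 6 - 23)) = √(-419 + 110) = √(-309) = I*√309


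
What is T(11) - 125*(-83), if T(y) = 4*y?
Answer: 10419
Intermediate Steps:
T(11) - 125*(-83) = 4*11 - 125*(-83) = 44 + 10375 = 10419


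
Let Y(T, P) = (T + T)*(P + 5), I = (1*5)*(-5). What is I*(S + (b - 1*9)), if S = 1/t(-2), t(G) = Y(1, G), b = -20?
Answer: 4325/6 ≈ 720.83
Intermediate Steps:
I = -25 (I = 5*(-5) = -25)
Y(T, P) = 2*T*(5 + P) (Y(T, P) = (2*T)*(5 + P) = 2*T*(5 + P))
t(G) = 10 + 2*G (t(G) = 2*1*(5 + G) = 10 + 2*G)
S = ⅙ (S = 1/(10 + 2*(-2)) = 1/(10 - 4) = 1/6 = ⅙ ≈ 0.16667)
I*(S + (b - 1*9)) = -25*(⅙ + (-20 - 1*9)) = -25*(⅙ + (-20 - 9)) = -25*(⅙ - 29) = -25*(-173/6) = 4325/6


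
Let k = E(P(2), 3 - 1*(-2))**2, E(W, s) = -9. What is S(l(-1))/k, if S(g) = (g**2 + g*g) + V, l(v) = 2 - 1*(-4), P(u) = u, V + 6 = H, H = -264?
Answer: -22/9 ≈ -2.4444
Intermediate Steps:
V = -270 (V = -6 - 264 = -270)
l(v) = 6 (l(v) = 2 + 4 = 6)
k = 81 (k = (-9)**2 = 81)
S(g) = -270 + 2*g**2 (S(g) = (g**2 + g*g) - 270 = (g**2 + g**2) - 270 = 2*g**2 - 270 = -270 + 2*g**2)
S(l(-1))/k = (-270 + 2*6**2)/81 = (-270 + 2*36)*(1/81) = (-270 + 72)*(1/81) = -198*1/81 = -22/9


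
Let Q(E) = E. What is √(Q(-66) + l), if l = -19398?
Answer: 2*I*√4866 ≈ 139.51*I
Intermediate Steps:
√(Q(-66) + l) = √(-66 - 19398) = √(-19464) = 2*I*√4866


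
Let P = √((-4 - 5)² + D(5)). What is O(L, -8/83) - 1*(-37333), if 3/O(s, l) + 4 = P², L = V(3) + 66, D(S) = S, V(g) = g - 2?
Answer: 3061309/82 ≈ 37333.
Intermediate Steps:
V(g) = -2 + g
P = √86 (P = √((-4 - 5)² + 5) = √((-9)² + 5) = √(81 + 5) = √86 ≈ 9.2736)
L = 67 (L = (-2 + 3) + 66 = 1 + 66 = 67)
O(s, l) = 3/82 (O(s, l) = 3/(-4 + (√86)²) = 3/(-4 + 86) = 3/82)
O(L, -8/83) - 1*(-37333) = 3/82 - 1*(-37333) = 3/82 + 37333 = 3061309/82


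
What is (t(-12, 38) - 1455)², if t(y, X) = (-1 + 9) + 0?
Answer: 2093809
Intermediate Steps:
t(y, X) = 8 (t(y, X) = 8 + 0 = 8)
(t(-12, 38) - 1455)² = (8 - 1455)² = (-1447)² = 2093809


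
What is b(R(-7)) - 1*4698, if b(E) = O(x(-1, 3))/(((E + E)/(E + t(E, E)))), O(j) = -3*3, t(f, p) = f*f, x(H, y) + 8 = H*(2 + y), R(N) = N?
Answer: -4671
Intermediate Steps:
x(H, y) = -8 + H*(2 + y)
t(f, p) = f²
O(j) = -9
b(E) = -9*(E + E²)/(2*E) (b(E) = -9*(E + E²)/(E + E) = -9*(E + E²)/(2*E))
b(R(-7)) - 1*4698 = (-9/2 - 9/2*(-7)) - 1*4698 = (-9/2 + 63/2) - 4698 = 27 - 4698 = -4671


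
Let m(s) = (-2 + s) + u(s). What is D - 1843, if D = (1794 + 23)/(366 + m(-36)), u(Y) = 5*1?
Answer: -611902/333 ≈ -1837.5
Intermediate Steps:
u(Y) = 5
m(s) = 3 + s (m(s) = (-2 + s) + 5 = 3 + s)
D = 1817/333 (D = (1794 + 23)/(366 + (3 - 36)) = 1817/(366 - 33) = 1817/333 ≈ 5.4565)
D - 1843 = 1817/333 - 1843 = -611902/333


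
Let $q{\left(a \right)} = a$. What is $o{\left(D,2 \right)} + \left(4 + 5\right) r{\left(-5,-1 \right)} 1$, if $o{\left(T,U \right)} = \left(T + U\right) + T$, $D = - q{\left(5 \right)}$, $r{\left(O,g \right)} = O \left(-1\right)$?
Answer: $37$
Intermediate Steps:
$r{\left(O,g \right)} = - O$
$D = -5$ ($D = \left(-1\right) 5 = -5$)
$o{\left(T,U \right)} = U + 2 T$
$o{\left(D,2 \right)} + \left(4 + 5\right) r{\left(-5,-1 \right)} 1 = \left(2 + 2 \left(-5\right)\right) + \left(4 + 5\right) \left(\left(-1\right) \left(-5\right)\right) 1 = \left(2 - 10\right) + 9 \cdot 5 \cdot 1 = -8 + 45 \cdot 1 = -8 + 45 = 37$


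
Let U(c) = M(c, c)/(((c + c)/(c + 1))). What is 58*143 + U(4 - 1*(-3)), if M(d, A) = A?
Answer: 8298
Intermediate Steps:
U(c) = 1/2 + c/2 (U(c) = c/(((c + c)/(c + 1))) = c/(((2*c)/(1 + c))) = c/((2*c/(1 + c))) = c*((1 + c)/(2*c)) = 1/2 + c/2)
58*143 + U(4 - 1*(-3)) = 58*143 + (1/2 + (4 - 1*(-3))/2) = 8294 + (1/2 + (4 + 3)/2) = 8294 + (1/2 + (1/2)*7) = 8294 + (1/2 + 7/2) = 8294 + 4 = 8298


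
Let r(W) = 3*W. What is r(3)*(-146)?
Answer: -1314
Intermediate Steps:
r(3)*(-146) = (3*3)*(-146) = 9*(-146) = -1314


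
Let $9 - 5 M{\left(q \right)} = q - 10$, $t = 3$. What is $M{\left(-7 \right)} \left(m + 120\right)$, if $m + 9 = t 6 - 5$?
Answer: $\frac{3224}{5} \approx 644.8$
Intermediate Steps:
$m = 4$ ($m = -9 + \left(3 \cdot 6 - 5\right) = -9 + \left(18 - 5\right) = -9 + 13 = 4$)
$M{\left(q \right)} = \frac{19}{5} - \frac{q}{5}$ ($M{\left(q \right)} = \frac{9}{5} - \frac{q - 10}{5} = \frac{9}{5} - \frac{-10 + q}{5} = \frac{9}{5} - \left(-2 + \frac{q}{5}\right) = \frac{19}{5} - \frac{q}{5}$)
$M{\left(-7 \right)} \left(m + 120\right) = \left(\frac{19}{5} - - \frac{7}{5}\right) \left(4 + 120\right) = \left(\frac{19}{5} + \frac{7}{5}\right) 124 = \frac{26}{5} \cdot 124 = \frac{3224}{5}$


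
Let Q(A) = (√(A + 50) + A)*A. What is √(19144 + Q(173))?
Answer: √(49073 + 173*√223) ≈ 227.28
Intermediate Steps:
Q(A) = A*(A + √(50 + A)) (Q(A) = (√(50 + A) + A)*A = (A + √(50 + A))*A = A*(A + √(50 + A)))
√(19144 + Q(173)) = √(19144 + 173*(173 + √(50 + 173))) = √(19144 + 173*(173 + √223)) = √(19144 + (29929 + 173*√223)) = √(49073 + 173*√223)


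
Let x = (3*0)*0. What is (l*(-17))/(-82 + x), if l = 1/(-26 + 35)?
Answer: 17/738 ≈ 0.023035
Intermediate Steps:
l = ⅑ (l = 1/9 = ⅑ ≈ 0.11111)
x = 0 (x = 0*0 = 0)
(l*(-17))/(-82 + x) = ((⅑)*(-17))/(-82 + 0) = -17/9/(-82) = -17/9*(-1/82) = 17/738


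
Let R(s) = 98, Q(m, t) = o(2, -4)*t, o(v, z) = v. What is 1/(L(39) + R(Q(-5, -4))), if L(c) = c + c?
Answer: 1/176 ≈ 0.0056818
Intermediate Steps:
L(c) = 2*c
Q(m, t) = 2*t
1/(L(39) + R(Q(-5, -4))) = 1/(2*39 + 98) = 1/(78 + 98) = 1/176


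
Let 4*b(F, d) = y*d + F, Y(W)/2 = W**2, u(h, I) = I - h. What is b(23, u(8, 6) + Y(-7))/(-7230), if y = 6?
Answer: -599/28920 ≈ -0.020712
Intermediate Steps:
Y(W) = 2*W**2
b(F, d) = F/4 + 3*d/2 (b(F, d) = (6*d + F)/4 = (F + 6*d)/4 = F/4 + 3*d/2)
b(23, u(8, 6) + Y(-7))/(-7230) = ((1/4)*23 + 3*((6 - 1*8) + 2*(-7)**2)/2)/(-7230) = (23/4 + 3*((6 - 8) + 2*49)/2)*(-1/7230) = (23/4 + 3*(-2 + 98)/2)*(-1/7230) = (23/4 + (3/2)*96)*(-1/7230) = (23/4 + 144)*(-1/7230) = (599/4)*(-1/7230) = -599/28920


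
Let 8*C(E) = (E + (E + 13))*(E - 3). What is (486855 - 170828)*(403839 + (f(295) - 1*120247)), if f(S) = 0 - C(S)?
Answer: 165334265455/2 ≈ 8.2667e+10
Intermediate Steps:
C(E) = (-3 + E)*(13 + 2*E)/8 (C(E) = ((E + (E + 13))*(E - 3))/8 = ((E + (13 + E))*(-3 + E))/8 = ((13 + 2*E)*(-3 + E))/8 = ((-3 + E)*(13 + 2*E))/8 = (-3 + E)*(13 + 2*E)/8)
f(S) = 39/8 - 7*S/8 - S²/4 (f(S) = 0 - (-39/8 + S²/4 + 7*S/8) = 0 + (39/8 - 7*S/8 - S²/4) = 39/8 - 7*S/8 - S²/4)
(486855 - 170828)*(403839 + (f(295) - 1*120247)) = (486855 - 170828)*(403839 + ((39/8 - 7/8*295 - ¼*295²) - 1*120247)) = 316027*(403839 + ((39/8 - 2065/8 - ¼*87025) - 120247)) = 316027*(403839 + ((39/8 - 2065/8 - 87025/4) - 120247)) = 316027*(403839 + (-44019/2 - 120247)) = 316027*(403839 - 284513/2) = 316027*(523165/2) = 165334265455/2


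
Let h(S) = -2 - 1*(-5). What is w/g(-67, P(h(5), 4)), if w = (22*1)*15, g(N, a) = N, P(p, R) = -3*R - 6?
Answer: -330/67 ≈ -4.9254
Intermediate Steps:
h(S) = 3 (h(S) = -2 + 5 = 3)
P(p, R) = -6 - 3*R
w = 330 (w = 22*15 = 330)
w/g(-67, P(h(5), 4)) = 330/(-67) = 330*(-1/67) = -330/67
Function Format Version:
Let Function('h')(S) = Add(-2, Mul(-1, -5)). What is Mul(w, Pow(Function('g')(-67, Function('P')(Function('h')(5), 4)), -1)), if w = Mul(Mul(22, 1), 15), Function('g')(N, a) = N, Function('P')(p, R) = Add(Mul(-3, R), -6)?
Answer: Rational(-330, 67) ≈ -4.9254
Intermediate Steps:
Function('h')(S) = 3 (Function('h')(S) = Add(-2, 5) = 3)
Function('P')(p, R) = Add(-6, Mul(-3, R))
w = 330 (w = Mul(22, 15) = 330)
Mul(w, Pow(Function('g')(-67, Function('P')(Function('h')(5), 4)), -1)) = Mul(330, Pow(-67, -1)) = Mul(330, Rational(-1, 67)) = Rational(-330, 67)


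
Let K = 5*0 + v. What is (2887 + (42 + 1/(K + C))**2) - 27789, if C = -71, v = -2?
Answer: -123308533/5329 ≈ -23139.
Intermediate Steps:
K = -2 (K = 5*0 - 2 = 0 - 2 = -2)
(2887 + (42 + 1/(K + C))**2) - 27789 = (2887 + (42 + 1/(-2 - 71))**2) - 27789 = (2887 + (42 + 1/(-73))**2) - 27789 = (2887 + (42 - 1/73)**2) - 27789 = (2887 + (3065/73)**2) - 27789 = (2887 + 9394225/5329) - 27789 = 24779048/5329 - 27789 = -123308533/5329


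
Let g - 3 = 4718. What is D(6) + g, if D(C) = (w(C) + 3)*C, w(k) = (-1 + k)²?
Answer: 4889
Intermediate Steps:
g = 4721 (g = 3 + 4718 = 4721)
D(C) = C*(3 + (-1 + C)²) (D(C) = ((-1 + C)² + 3)*C = (3 + (-1 + C)²)*C = C*(3 + (-1 + C)²))
D(6) + g = 6*(3 + (-1 + 6)²) + 4721 = 6*(3 + 5²) + 4721 = 6*(3 + 25) + 4721 = 6*28 + 4721 = 168 + 4721 = 4889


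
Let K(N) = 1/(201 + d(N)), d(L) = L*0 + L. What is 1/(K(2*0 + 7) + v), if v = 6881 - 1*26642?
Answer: -208/4110287 ≈ -5.0605e-5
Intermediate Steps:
d(L) = L (d(L) = 0 + L = L)
K(N) = 1/(201 + N)
v = -19761 (v = 6881 - 26642 = -19761)
1/(K(2*0 + 7) + v) = 1/(1/(201 + (2*0 + 7)) - 19761) = 1/(1/(201 + (0 + 7)) - 19761) = 1/(1/(201 + 7) - 19761) = 1/(1/208 - 19761) = 1/(-4110287/208) = -208/4110287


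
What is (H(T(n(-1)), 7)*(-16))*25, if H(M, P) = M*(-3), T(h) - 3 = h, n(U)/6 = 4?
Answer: 32400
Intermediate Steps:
n(U) = 24 (n(U) = 6*4 = 24)
T(h) = 3 + h
H(M, P) = -3*M
(H(T(n(-1)), 7)*(-16))*25 = (-3*(3 + 24)*(-16))*25 = (-3*27*(-16))*25 = -81*(-16)*25 = 1296*25 = 32400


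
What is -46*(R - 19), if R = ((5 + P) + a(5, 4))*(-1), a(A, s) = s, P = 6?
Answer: 1564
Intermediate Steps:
R = -15 (R = ((5 + 6) + 4)*(-1) = (11 + 4)*(-1) = 15*(-1) = -15)
-46*(R - 19) = -46*(-15 - 19) = -46*(-34) = 1564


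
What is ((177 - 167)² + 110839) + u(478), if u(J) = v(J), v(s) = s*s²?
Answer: 109326291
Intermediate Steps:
v(s) = s³
u(J) = J³
((177 - 167)² + 110839) + u(478) = ((177 - 167)² + 110839) + 478³ = (10² + 110839) + 109215352 = (100 + 110839) + 109215352 = 110939 + 109215352 = 109326291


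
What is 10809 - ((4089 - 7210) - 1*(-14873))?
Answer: -943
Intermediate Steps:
10809 - ((4089 - 7210) - 1*(-14873)) = 10809 - (-3121 + 14873) = 10809 - 1*11752 = 10809 - 11752 = -943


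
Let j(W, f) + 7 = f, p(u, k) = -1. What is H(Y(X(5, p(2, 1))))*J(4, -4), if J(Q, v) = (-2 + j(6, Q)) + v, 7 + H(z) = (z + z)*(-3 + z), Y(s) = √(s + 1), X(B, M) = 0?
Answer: 99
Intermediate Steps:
j(W, f) = -7 + f
Y(s) = √(1 + s)
H(z) = -7 + 2*z*(-3 + z) (H(z) = -7 + (z + z)*(-3 + z) = -7 + (2*z)*(-3 + z) = -7 + 2*z*(-3 + z))
J(Q, v) = -9 + Q + v (J(Q, v) = (-2 + (-7 + Q)) + v = (-9 + Q) + v = -9 + Q + v)
H(Y(X(5, p(2, 1))))*J(4, -4) = (-7 - 6*√(1 + 0) + 2*(√(1 + 0))²)*(-9 + 4 - 4) = (-7 - 6*√1 + 2*(√1)²)*(-9) = (-7 - 6*1 + 2*1²)*(-9) = (-7 - 6 + 2*1)*(-9) = (-7 - 6 + 2)*(-9) = -11*(-9) = 99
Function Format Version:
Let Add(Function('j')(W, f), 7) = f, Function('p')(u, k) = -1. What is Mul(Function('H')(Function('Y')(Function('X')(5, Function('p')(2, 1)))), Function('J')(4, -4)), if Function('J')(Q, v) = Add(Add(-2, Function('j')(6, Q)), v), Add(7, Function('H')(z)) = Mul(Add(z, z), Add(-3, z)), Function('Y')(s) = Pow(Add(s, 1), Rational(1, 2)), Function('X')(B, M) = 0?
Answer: 99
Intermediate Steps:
Function('j')(W, f) = Add(-7, f)
Function('Y')(s) = Pow(Add(1, s), Rational(1, 2))
Function('H')(z) = Add(-7, Mul(2, z, Add(-3, z))) (Function('H')(z) = Add(-7, Mul(Add(z, z), Add(-3, z))) = Add(-7, Mul(Mul(2, z), Add(-3, z))) = Add(-7, Mul(2, z, Add(-3, z))))
Function('J')(Q, v) = Add(-9, Q, v) (Function('J')(Q, v) = Add(Add(-2, Add(-7, Q)), v) = Add(Add(-9, Q), v) = Add(-9, Q, v))
Mul(Function('H')(Function('Y')(Function('X')(5, Function('p')(2, 1)))), Function('J')(4, -4)) = Mul(Add(-7, Mul(-6, Pow(Add(1, 0), Rational(1, 2))), Mul(2, Pow(Pow(Add(1, 0), Rational(1, 2)), 2))), Add(-9, 4, -4)) = Mul(Add(-7, Mul(-6, Pow(1, Rational(1, 2))), Mul(2, Pow(Pow(1, Rational(1, 2)), 2))), -9) = Mul(Add(-7, Mul(-6, 1), Mul(2, Pow(1, 2))), -9) = Mul(Add(-7, -6, Mul(2, 1)), -9) = Mul(Add(-7, -6, 2), -9) = Mul(-11, -9) = 99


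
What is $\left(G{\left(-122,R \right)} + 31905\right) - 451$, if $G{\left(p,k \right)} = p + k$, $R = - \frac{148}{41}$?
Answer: $\frac{1284464}{41} \approx 31328.0$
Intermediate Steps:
$R = - \frac{148}{41}$ ($R = \left(-148\right) \frac{1}{41} = - \frac{148}{41} \approx -3.6098$)
$G{\left(p,k \right)} = k + p$
$\left(G{\left(-122,R \right)} + 31905\right) - 451 = \left(\left(- \frac{148}{41} - 122\right) + 31905\right) - 451 = \left(- \frac{5150}{41} + 31905\right) - 451 = \frac{1302955}{41} - 451 = \frac{1284464}{41}$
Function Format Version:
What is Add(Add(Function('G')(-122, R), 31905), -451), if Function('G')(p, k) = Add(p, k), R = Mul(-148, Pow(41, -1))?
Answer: Rational(1284464, 41) ≈ 31328.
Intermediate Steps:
R = Rational(-148, 41) (R = Mul(-148, Rational(1, 41)) = Rational(-148, 41) ≈ -3.6098)
Function('G')(p, k) = Add(k, p)
Add(Add(Function('G')(-122, R), 31905), -451) = Add(Add(Add(Rational(-148, 41), -122), 31905), -451) = Add(Add(Rational(-5150, 41), 31905), -451) = Add(Rational(1302955, 41), -451) = Rational(1284464, 41)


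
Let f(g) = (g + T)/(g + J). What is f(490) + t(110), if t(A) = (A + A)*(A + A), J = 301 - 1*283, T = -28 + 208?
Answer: 12293935/254 ≈ 48401.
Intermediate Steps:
T = 180
J = 18 (J = 301 - 283 = 18)
t(A) = 4*A**2 (t(A) = (2*A)*(2*A) = 4*A**2)
f(g) = (180 + g)/(18 + g) (f(g) = (g + 180)/(g + 18) = (180 + g)/(18 + g))
f(490) + t(110) = (180 + 490)/(18 + 490) + 4*110**2 = 670/508 + 4*12100 = (1/508)*670 + 48400 = 335/254 + 48400 = 12293935/254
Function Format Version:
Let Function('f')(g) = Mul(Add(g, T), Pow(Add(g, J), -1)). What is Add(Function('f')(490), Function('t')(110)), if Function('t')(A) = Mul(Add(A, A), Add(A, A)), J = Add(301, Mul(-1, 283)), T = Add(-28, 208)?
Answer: Rational(12293935, 254) ≈ 48401.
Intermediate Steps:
T = 180
J = 18 (J = Add(301, -283) = 18)
Function('t')(A) = Mul(4, Pow(A, 2)) (Function('t')(A) = Mul(Mul(2, A), Mul(2, A)) = Mul(4, Pow(A, 2)))
Function('f')(g) = Mul(Pow(Add(18, g), -1), Add(180, g)) (Function('f')(g) = Mul(Add(g, 180), Pow(Add(g, 18), -1)) = Mul(Add(180, g), Pow(Add(18, g), -1)) = Mul(Pow(Add(18, g), -1), Add(180, g)))
Add(Function('f')(490), Function('t')(110)) = Add(Mul(Pow(Add(18, 490), -1), Add(180, 490)), Mul(4, Pow(110, 2))) = Add(Mul(Pow(508, -1), 670), Mul(4, 12100)) = Add(Mul(Rational(1, 508), 670), 48400) = Add(Rational(335, 254), 48400) = Rational(12293935, 254)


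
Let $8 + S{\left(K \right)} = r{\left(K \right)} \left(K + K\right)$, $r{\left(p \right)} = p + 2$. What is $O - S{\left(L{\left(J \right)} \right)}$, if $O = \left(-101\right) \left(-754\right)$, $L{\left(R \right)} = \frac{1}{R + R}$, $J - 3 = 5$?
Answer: $\frac{9748703}{128} \approx 76162.0$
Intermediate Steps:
$J = 8$ ($J = 3 + 5 = 8$)
$L{\left(R \right)} = \frac{1}{2 R}$
$r{\left(p \right)} = 2 + p$
$S{\left(K \right)} = -8 + 2 K \left(2 + K\right)$ ($S{\left(K \right)} = -8 + \left(2 + K\right) \left(K + K\right) = -8 + \left(2 + K\right) 2 K = -8 + 2 K \left(2 + K\right)$)
$O = 76154$
$O - S{\left(L{\left(J \right)} \right)} = 76154 - \left(-8 + 2 \frac{1}{2 \cdot 8} \left(2 + \frac{1}{2 \cdot 8}\right)\right) = 76154 - \left(-8 + 2 \cdot \frac{1}{2} \cdot \frac{1}{8} \left(2 + \frac{1}{2} \cdot \frac{1}{8}\right)\right) = 76154 - \left(-8 + 2 \cdot \frac{1}{16} \left(2 + \frac{1}{16}\right)\right) = 76154 - \left(-8 + 2 \cdot \frac{1}{16} \cdot \frac{33}{16}\right) = 76154 - \left(-8 + \frac{33}{128}\right) = 76154 - - \frac{991}{128} = 76154 + \frac{991}{128} = \frac{9748703}{128}$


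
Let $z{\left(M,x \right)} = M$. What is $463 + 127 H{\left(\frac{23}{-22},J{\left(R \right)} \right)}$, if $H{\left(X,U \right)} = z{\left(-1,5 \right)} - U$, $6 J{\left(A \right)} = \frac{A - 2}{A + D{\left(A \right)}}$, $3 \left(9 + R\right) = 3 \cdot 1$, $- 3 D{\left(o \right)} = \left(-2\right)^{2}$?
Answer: $\frac{8773}{28} \approx 313.32$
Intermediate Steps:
$D{\left(o \right)} = - \frac{4}{3}$ ($D{\left(o \right)} = - \frac{\left(-2\right)^{2}}{3} = \left(- \frac{1}{3}\right) 4 = - \frac{4}{3}$)
$R = -8$ ($R = -9 + \frac{3 \cdot 1}{3} = -9 + \frac{1}{3} \cdot 3 = -9 + 1 = -8$)
$J{\left(A \right)} = \frac{-2 + A}{6 \left(- \frac{4}{3} + A\right)}$ ($J{\left(A \right)} = \frac{\left(A - 2\right) \frac{1}{A - \frac{4}{3}}}{6} = \frac{\left(-2 + A\right) \frac{1}{- \frac{4}{3} + A}}{6} = \frac{\frac{1}{- \frac{4}{3} + A} \left(-2 + A\right)}{6} = \frac{-2 + A}{6 \left(- \frac{4}{3} + A\right)}$)
$H{\left(X,U \right)} = -1 - U$
$463 + 127 H{\left(\frac{23}{-22},J{\left(R \right)} \right)} = 463 + 127 \left(-1 - \frac{-2 - 8}{2 \left(-4 + 3 \left(-8\right)\right)}\right) = 463 + 127 \left(-1 - \frac{1}{2} \frac{1}{-4 - 24} \left(-10\right)\right) = 463 + 127 \left(-1 - \frac{1}{2} \frac{1}{-28} \left(-10\right)\right) = 463 + 127 \left(-1 - \frac{1}{2} \left(- \frac{1}{28}\right) \left(-10\right)\right) = 463 + 127 \left(-1 - \frac{5}{28}\right) = 463 + 127 \left(- \frac{33}{28}\right) = 463 - \frac{4191}{28} = \frac{8773}{28}$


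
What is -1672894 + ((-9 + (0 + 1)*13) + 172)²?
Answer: -1641918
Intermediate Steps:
-1672894 + ((-9 + (0 + 1)*13) + 172)² = -1672894 + ((-9 + 1*13) + 172)² = -1672894 + ((-9 + 13) + 172)² = -1672894 + (4 + 172)² = -1672894 + 176² = -1672894 + 30976 = -1641918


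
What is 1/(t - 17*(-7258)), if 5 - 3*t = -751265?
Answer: 3/1121428 ≈ 2.6752e-6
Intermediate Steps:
t = 751270/3 (t = 5/3 - 1/3*(-751265) = 5/3 + 751265/3 = 751270/3 ≈ 2.5042e+5)
1/(t - 17*(-7258)) = 1/(751270/3 - 17*(-7258)) = 1/(751270/3 + 123386) = 1/(1121428/3) = 3/1121428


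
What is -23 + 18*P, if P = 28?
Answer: 481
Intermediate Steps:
-23 + 18*P = -23 + 18*28 = -23 + 504 = 481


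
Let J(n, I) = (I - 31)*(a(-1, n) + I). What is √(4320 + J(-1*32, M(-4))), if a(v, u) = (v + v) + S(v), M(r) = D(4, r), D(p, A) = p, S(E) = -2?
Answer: 12*√30 ≈ 65.727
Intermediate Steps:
M(r) = 4
a(v, u) = -2 + 2*v (a(v, u) = (v + v) - 2 = 2*v - 2 = -2 + 2*v)
J(n, I) = (-31 + I)*(-4 + I) (J(n, I) = (I - 31)*((-2 + 2*(-1)) + I) = (-31 + I)*((-2 - 2) + I) = (-31 + I)*(-4 + I))
√(4320 + J(-1*32, M(-4))) = √(4320 + (124 + 4² - 35*4)) = √(4320 + (124 + 16 - 140)) = √(4320 + 0) = √4320 = 12*√30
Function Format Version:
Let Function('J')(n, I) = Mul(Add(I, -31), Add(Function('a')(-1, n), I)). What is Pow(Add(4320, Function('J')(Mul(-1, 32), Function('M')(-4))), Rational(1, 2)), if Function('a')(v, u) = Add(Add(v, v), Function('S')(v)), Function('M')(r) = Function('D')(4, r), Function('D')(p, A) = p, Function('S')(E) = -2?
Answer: Mul(12, Pow(30, Rational(1, 2))) ≈ 65.727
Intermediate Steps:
Function('M')(r) = 4
Function('a')(v, u) = Add(-2, Mul(2, v)) (Function('a')(v, u) = Add(Add(v, v), -2) = Add(Mul(2, v), -2) = Add(-2, Mul(2, v)))
Function('J')(n, I) = Mul(Add(-31, I), Add(-4, I)) (Function('J')(n, I) = Mul(Add(I, -31), Add(Add(-2, Mul(2, -1)), I)) = Mul(Add(-31, I), Add(Add(-2, -2), I)) = Mul(Add(-31, I), Add(-4, I)))
Pow(Add(4320, Function('J')(Mul(-1, 32), Function('M')(-4))), Rational(1, 2)) = Pow(Add(4320, Add(124, Pow(4, 2), Mul(-35, 4))), Rational(1, 2)) = Pow(Add(4320, Add(124, 16, -140)), Rational(1, 2)) = Pow(Add(4320, 0), Rational(1, 2)) = Pow(4320, Rational(1, 2)) = Mul(12, Pow(30, Rational(1, 2)))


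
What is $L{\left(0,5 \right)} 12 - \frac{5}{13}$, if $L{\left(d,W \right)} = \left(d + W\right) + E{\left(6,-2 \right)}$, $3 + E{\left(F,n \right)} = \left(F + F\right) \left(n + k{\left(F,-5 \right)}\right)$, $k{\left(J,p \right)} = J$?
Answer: $\frac{7795}{13} \approx 599.62$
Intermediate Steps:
$E{\left(F,n \right)} = -3 + 2 F \left(F + n\right)$ ($E{\left(F,n \right)} = -3 + \left(F + F\right) \left(n + F\right) = -3 + 2 F \left(F + n\right)$)
$L{\left(d,W \right)} = 45 + W + d$ ($L{\left(d,W \right)} = \left(d + W\right) + \left(-3 + 2 \cdot 6^{2} + 2 \cdot 6 \left(-2\right)\right) = \left(W + d\right) - -45 = \left(W + d\right) + 45 = 45 + W + d$)
$L{\left(0,5 \right)} 12 - \frac{5}{13} = \left(45 + 5 + 0\right) 12 - \frac{5}{13} = 50 \cdot 12 - \frac{5}{13} = 600 - \frac{5}{13} = \frac{7795}{13}$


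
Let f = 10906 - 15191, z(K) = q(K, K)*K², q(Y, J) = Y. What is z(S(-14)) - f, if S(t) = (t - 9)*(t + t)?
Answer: 267094269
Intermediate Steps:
S(t) = 2*t*(-9 + t) (S(t) = (-9 + t)*(2*t) = 2*t*(-9 + t))
z(K) = K³ (z(K) = K*K² = K³)
f = -4285
z(S(-14)) - f = (2*(-14)*(-9 - 14))³ - 1*(-4285) = (2*(-14)*(-23))³ + 4285 = 644³ + 4285 = 267089984 + 4285 = 267094269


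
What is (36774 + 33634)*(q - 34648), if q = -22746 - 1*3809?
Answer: -4309180824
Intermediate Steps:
q = -26555 (q = -22746 - 3809 = -26555)
(36774 + 33634)*(q - 34648) = (36774 + 33634)*(-26555 - 34648) = 70408*(-61203) = -4309180824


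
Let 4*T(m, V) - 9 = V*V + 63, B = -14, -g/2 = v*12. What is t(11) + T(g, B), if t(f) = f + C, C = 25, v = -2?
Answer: 103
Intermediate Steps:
g = 48 (g = -(-4)*12 = -2*(-24) = 48)
T(m, V) = 18 + V²/4 (T(m, V) = 9/4 + (V*V + 63)/4 = 9/4 + (V² + 63)/4 = 9/4 + (63 + V²)/4 = 9/4 + (63/4 + V²/4) = 18 + V²/4)
t(f) = 25 + f (t(f) = f + 25 = 25 + f)
t(11) + T(g, B) = (25 + 11) + (18 + (¼)*(-14)²) = 36 + (18 + (¼)*196) = 36 + (18 + 49) = 36 + 67 = 103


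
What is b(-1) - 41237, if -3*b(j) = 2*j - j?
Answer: -123710/3 ≈ -41237.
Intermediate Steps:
b(j) = -j/3 (b(j) = -(2*j - j)/3 = -j/3)
b(-1) - 41237 = -1/3*(-1) - 41237 = 1/3 - 41237 = -123710/3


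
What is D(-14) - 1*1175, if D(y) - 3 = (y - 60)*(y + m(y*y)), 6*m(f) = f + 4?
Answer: -7808/3 ≈ -2602.7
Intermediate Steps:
m(f) = 2/3 + f/6 (m(f) = (f + 4)/6 = (4 + f)/6 = 2/3 + f/6)
D(y) = 3 + (-60 + y)*(2/3 + y + y**2/6) (D(y) = 3 + (y - 60)*(y + (2/3 + (y*y)/6)) = 3 + (-60 + y)*(y + (2/3 + y**2/6)) = 3 + (-60 + y)*(2/3 + y + y**2/6))
D(-14) - 1*1175 = (-37 - 9*(-14)**2 - 178/3*(-14) + (1/6)*(-14)**3) - 1*1175 = (-37 - 9*196 + 2492/3 + (1/6)*(-2744)) - 1175 = (-37 - 1764 + 2492/3 - 1372/3) - 1175 = -4283/3 - 1175 = -7808/3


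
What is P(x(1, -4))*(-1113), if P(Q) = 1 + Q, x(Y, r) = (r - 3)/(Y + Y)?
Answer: 5565/2 ≈ 2782.5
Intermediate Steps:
x(Y, r) = (-3 + r)/(2*Y) (x(Y, r) = (-3 + r)/((2*Y)) = (-3 + r)*(1/(2*Y)) = (-3 + r)/(2*Y))
P(x(1, -4))*(-1113) = (1 + (1/2)*(-3 - 4)/1)*(-1113) = (1 + (1/2)*1*(-7))*(-1113) = (1 - 7/2)*(-1113) = -5/2*(-1113) = 5565/2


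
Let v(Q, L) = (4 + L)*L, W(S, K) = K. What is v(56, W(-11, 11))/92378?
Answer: 15/8398 ≈ 0.0017861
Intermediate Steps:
v(Q, L) = L*(4 + L)
v(56, W(-11, 11))/92378 = (11*(4 + 11))/92378 = (11*15)*(1/92378) = 165*(1/92378) = 15/8398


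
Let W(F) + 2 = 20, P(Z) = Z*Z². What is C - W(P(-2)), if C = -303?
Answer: -321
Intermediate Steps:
P(Z) = Z³
W(F) = 18 (W(F) = -2 + 20 = 18)
C - W(P(-2)) = -303 - 1*18 = -303 - 18 = -321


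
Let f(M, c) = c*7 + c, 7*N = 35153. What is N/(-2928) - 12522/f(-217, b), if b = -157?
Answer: 26562343/3217872 ≈ 8.2546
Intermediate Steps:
N = 35153/7 (N = (⅐)*35153 = 35153/7 ≈ 5021.9)
f(M, c) = 8*c (f(M, c) = 7*c + c = 8*c)
N/(-2928) - 12522/f(-217, b) = (35153/7)/(-2928) - 12522/(8*(-157)) = (35153/7)*(-1/2928) - 12522/(-1256) = -35153/20496 - 12522*(-1/1256) = -35153/20496 + 6261/628 = 26562343/3217872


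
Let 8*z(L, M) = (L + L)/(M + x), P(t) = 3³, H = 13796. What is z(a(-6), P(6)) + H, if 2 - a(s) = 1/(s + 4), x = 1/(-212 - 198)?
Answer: 610832721/44276 ≈ 13796.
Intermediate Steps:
P(t) = 27
x = -1/410 (x = 1/(-410) = -1/410 ≈ -0.0024390)
a(s) = 2 - 1/(4 + s) (a(s) = 2 - 1/(s + 4) = 2 - 1/(4 + s))
z(L, M) = L/(4*(-1/410 + M)) (z(L, M) = ((L + L)/(M - 1/410))/8 = ((2*L)/(-1/410 + M))/8 = (2*L/(-1/410 + M))/8 = L/(4*(-1/410 + M)))
z(a(-6), P(6)) + H = 205*((7 + 2*(-6))/(4 - 6))/(2*(-1 + 410*27)) + 13796 = 205*((7 - 12)/(-2))/(2*(-1 + 11070)) + 13796 = (205/2)*(-½*(-5))/11069 + 13796 = (205/2)*(5/2)*(1/11069) + 13796 = 1025/44276 + 13796 = 610832721/44276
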